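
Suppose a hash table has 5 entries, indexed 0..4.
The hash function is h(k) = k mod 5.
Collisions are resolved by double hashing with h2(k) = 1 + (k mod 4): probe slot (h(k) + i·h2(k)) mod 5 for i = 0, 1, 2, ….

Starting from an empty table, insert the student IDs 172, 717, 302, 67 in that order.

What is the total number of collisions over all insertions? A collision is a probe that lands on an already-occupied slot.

Insert 172: h=2, slot 2 empty => index 2.
Insert 717: h=2, h2=2, slot 2 occupied => index 4.
Insert 302: h=2, h2=3, slot 2 occupied => index 0.
Insert 67: h=2, h2=4, slot 2 occupied => index 1.
Table: [302, 67, 172, ., 717]

3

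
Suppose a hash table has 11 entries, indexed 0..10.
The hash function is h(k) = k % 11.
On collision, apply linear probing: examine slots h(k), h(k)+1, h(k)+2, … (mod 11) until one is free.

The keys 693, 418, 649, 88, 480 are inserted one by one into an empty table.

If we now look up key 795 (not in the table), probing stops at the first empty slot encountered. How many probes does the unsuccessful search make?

693: h=0 => slot 0
418: h=0, probe 0,1 => slot 1
649: h=0, probe 0,1,2 => slot 2
88: h=0, probe 0,1,2,3 => slot 3
480: h=7 => slot 7
Table: [693, 418, 649, 88, _, _, _, 480, _, _, _]
Lookup 795: h=3, probe 3,4 → slot 4 empty, not found.

2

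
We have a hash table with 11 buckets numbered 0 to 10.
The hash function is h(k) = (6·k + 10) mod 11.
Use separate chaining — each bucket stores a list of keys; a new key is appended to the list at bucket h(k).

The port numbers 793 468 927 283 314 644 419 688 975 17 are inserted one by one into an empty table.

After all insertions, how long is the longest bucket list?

5

Insert 793: h=5, bucket 5 empty -> new chain.
Insert 468: h=2, bucket 2 empty -> new chain.
Insert 927: h=6, bucket 6 empty -> new chain.
Insert 283: h=3, bucket 3 empty -> new chain.
Insert 314: h=2, bucket 2 nonempty -> append to chain.
Insert 644: h=2, bucket 2 nonempty -> append to chain.
Insert 419: h=5, bucket 5 nonempty -> append to chain.
Insert 688: h=2, bucket 2 nonempty -> append to chain.
Insert 975: h=8, bucket 8 empty -> new chain.
Insert 17: h=2, bucket 2 nonempty -> append to chain.
Final buckets:
0: -
1: -
2: 468 -> 314 -> 644 -> 688 -> 17
3: 283
4: -
5: 793 -> 419
6: 927
7: -
8: 975
9: -
10: -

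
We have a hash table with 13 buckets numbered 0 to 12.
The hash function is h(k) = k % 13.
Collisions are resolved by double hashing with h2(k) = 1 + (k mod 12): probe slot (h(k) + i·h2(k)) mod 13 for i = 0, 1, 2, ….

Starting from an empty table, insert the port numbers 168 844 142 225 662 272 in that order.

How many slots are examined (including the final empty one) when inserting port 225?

168 hashes to 12; slot 12 is free -> place at 12.
844 hashes to 12, h2=5; 12 taken -> place at 4.
142 hashes to 12, h2=11; 12 taken -> place at 10.
225 hashes to 4, h2=10; 4 taken -> place at 1.
662 hashes to 12, h2=3; 12 taken -> place at 2.
272 hashes to 12, h2=9; 12 taken -> place at 8.
Table: [_, 225, 662, _, 844, _, _, _, 272, _, 142, _, 168]

2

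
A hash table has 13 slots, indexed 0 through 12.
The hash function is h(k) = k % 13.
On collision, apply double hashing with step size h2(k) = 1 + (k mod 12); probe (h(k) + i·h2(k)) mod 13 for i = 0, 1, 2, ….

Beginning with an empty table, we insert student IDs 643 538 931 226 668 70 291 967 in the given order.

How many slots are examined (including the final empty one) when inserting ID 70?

4

643 hashes to 6; slot 6 is free => place at 6.
538 hashes to 5; slot 5 is free => place at 5.
931 hashes to 8; slot 8 is free => place at 8.
226 hashes to 5, h2=11; 5 taken => place at 3.
668 hashes to 5, h2=9; 5 taken => place at 1.
70 hashes to 5, h2=11; 5,3,1 taken => place at 12.
291 hashes to 5, h2=4; 5 taken => place at 9.
967 hashes to 5, h2=8; 5 taken => place at 0.
Table: [967, 668, _, 226, _, 538, 643, _, 931, 291, _, _, 70]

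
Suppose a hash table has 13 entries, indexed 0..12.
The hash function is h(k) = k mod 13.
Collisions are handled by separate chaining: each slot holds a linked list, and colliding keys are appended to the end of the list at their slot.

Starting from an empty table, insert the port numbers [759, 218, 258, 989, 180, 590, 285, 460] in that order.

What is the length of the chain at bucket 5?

3

Insert 759: h=5, bucket 5 empty → new chain.
Insert 218: h=10, bucket 10 empty → new chain.
Insert 258: h=11, bucket 11 empty → new chain.
Insert 989: h=1, bucket 1 empty → new chain.
Insert 180: h=11, bucket 11 nonempty → append to chain.
Insert 590: h=5, bucket 5 nonempty → append to chain.
Insert 285: h=12, bucket 12 empty → new chain.
Insert 460: h=5, bucket 5 nonempty → append to chain.
Final buckets:
0: —
1: 989
2: —
3: —
4: —
5: 759 -> 590 -> 460
6: —
7: —
8: —
9: —
10: 218
11: 258 -> 180
12: 285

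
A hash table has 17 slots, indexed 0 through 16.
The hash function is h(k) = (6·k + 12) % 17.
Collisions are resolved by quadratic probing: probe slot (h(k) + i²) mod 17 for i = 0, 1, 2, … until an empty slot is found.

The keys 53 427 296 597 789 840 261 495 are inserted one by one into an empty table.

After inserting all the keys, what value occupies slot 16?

495

53 hashes to 7; slot 7 is free → place at 7.
427 hashes to 7; 7 taken → place at 8.
296 hashes to 3; slot 3 is free → place at 3.
597 hashes to 7; 7,8 taken → place at 11.
789 hashes to 3; 3 taken → place at 4.
840 hashes to 3; 3,4,7 taken → place at 12.
261 hashes to 14; slot 14 is free → place at 14.
495 hashes to 7; 7,8,11 taken → place at 16.
Table: [—, —, —, 296, 789, —, —, 53, 427, —, —, 597, 840, —, 261, —, 495]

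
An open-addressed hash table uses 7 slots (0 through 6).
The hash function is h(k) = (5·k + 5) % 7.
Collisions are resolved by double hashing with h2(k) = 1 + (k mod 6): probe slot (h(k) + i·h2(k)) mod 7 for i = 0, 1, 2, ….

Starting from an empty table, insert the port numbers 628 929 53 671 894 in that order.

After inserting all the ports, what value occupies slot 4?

53

628 hashes to 2; slot 2 is free -> place at 2.
929 hashes to 2, h2=6; 2 taken -> place at 1.
53 hashes to 4; slot 4 is free -> place at 4.
671 hashes to 0; slot 0 is free -> place at 0.
894 hashes to 2, h2=1; 2 taken -> place at 3.
Table: [671, 929, 628, 894, 53, —, —]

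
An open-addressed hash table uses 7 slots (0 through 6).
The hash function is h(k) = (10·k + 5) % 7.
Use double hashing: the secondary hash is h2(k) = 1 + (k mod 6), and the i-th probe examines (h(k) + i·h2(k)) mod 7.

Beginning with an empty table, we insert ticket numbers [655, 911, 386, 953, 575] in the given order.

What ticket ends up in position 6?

Insert 655: h=3, slot 3 empty => index 3.
Insert 911: h=1, slot 1 empty => index 1.
Insert 386: h=1, h2=3, slot 1 occupied => index 4.
Insert 953: h=1, h2=6, slot 1 occupied => index 0.
Insert 575: h=1, h2=6, slots 1,0 occupied => index 6.
Table: [953, 911, ., 655, 386, ., 575]

575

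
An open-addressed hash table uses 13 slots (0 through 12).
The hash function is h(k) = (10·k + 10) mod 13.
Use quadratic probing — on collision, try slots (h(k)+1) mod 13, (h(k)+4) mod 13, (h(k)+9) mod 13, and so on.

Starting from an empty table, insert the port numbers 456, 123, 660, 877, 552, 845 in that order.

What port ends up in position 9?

877

456: h=7 → slot 7
123: h=5 → slot 5
660: h=6 → slot 6
877: h=5, probe 5,6,9 → slot 9
552: h=5, probe 5,6,9,1 → slot 1
845: h=10 → slot 10
Table: [., 552, ., ., ., 123, 660, 456, ., 877, 845, ., .]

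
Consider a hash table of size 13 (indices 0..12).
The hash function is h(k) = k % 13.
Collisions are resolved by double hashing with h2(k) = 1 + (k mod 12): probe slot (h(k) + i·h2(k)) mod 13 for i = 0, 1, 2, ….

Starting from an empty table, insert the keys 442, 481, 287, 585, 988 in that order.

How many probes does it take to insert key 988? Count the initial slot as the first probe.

2

Insert 442: h=0, slot 0 empty → index 0.
Insert 481: h=0, h2=2, slot 0 occupied → index 2.
Insert 287: h=1, slot 1 empty → index 1.
Insert 585: h=0, h2=10, slot 0 occupied → index 10.
Insert 988: h=0, h2=5, slot 0 occupied → index 5.
Table: [442, 287, 481, ., ., 988, ., ., ., ., 585, ., .]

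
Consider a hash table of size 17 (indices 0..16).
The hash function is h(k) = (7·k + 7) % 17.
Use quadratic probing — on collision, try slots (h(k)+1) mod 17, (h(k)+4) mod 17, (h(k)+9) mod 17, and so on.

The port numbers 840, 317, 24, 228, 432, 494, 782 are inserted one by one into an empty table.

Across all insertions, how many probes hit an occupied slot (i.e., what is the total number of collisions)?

7

840: h=5 → slot 5
317: h=16 → slot 16
24: h=5, probe 5,6 → slot 6
228: h=5, probe 5,6,9 → slot 9
432: h=5, probe 5,6,9,14 → slot 14
494: h=14, probe 14,15 → slot 15
782: h=7 → slot 7
Table: [-, -, -, -, -, 840, 24, 782, -, 228, -, -, -, -, 432, 494, 317]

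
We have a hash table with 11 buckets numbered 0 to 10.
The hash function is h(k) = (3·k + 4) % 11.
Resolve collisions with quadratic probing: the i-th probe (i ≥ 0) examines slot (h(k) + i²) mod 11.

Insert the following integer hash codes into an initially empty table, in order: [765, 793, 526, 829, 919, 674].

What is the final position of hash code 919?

1

765: h=0 -> slot 0
793: h=7 -> slot 7
526: h=9 -> slot 9
829: h=5 -> slot 5
919: h=0, probe 0,1 -> slot 1
674: h=2 -> slot 2
Table: [765, 919, 674, -, -, 829, -, 793, -, 526, -]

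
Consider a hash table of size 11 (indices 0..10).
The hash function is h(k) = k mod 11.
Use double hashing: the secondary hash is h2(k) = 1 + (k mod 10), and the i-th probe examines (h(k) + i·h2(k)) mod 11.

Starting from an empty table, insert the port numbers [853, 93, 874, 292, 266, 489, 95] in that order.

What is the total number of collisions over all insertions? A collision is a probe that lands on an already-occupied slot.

3

Insert 853: h=6, slot 6 empty -> index 6.
Insert 93: h=5, slot 5 empty -> index 5.
Insert 874: h=5, h2=5, slot 5 occupied -> index 10.
Insert 292: h=6, h2=3, slot 6 occupied -> index 9.
Insert 266: h=2, slot 2 empty -> index 2.
Insert 489: h=5, h2=10, slot 5 occupied -> index 4.
Insert 95: h=7, slot 7 empty -> index 7.
Table: [_, _, 266, _, 489, 93, 853, 95, _, 292, 874]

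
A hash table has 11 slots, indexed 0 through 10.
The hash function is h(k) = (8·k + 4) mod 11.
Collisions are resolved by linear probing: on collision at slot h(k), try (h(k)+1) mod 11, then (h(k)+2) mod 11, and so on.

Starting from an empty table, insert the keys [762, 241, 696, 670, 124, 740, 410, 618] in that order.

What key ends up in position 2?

618

762: h=6 -> slot 6
241: h=7 -> slot 7
696: h=6, probe 6,7,8 -> slot 8
670: h=7, probe 7,8,9 -> slot 9
124: h=6, probe 6,7,8,9,10 -> slot 10
740: h=6, probe 6,7,8,9,10,0 -> slot 0
410: h=6, probe 6,7,8,9,10,0,1 -> slot 1
618: h=9, probe 9,10,0,1,2 -> slot 2
Table: [740, 410, 618, ., ., ., 762, 241, 696, 670, 124]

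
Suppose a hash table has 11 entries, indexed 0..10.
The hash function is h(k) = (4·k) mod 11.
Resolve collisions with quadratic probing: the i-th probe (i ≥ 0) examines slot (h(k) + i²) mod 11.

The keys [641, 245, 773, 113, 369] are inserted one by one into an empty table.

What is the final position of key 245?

641: h=1 → slot 1
245: h=1, probe 1,2 → slot 2
773: h=1, probe 1,2,5 → slot 5
113: h=1, probe 1,2,5,10 → slot 10
369: h=2, probe 2,3 → slot 3
Table: [-, 641, 245, 369, -, 773, -, -, -, -, 113]

2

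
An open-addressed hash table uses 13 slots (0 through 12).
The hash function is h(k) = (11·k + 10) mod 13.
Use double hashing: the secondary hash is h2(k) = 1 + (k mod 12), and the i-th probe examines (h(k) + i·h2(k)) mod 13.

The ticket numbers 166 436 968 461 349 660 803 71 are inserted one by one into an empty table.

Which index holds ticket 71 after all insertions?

10

Insert 166: h=3, slot 3 empty => index 3.
Insert 436: h=9, slot 9 empty => index 9.
Insert 968: h=11, slot 11 empty => index 11.
Insert 461: h=11, h2=6, slot 11 occupied => index 4.
Insert 349: h=1, slot 1 empty => index 1.
Insert 660: h=3, h2=1, slots 3,4 occupied => index 5.
Insert 803: h=3, h2=12, slot 3 occupied => index 2.
Insert 71: h=11, h2=12, slot 11 occupied => index 10.
Table: [-, 349, 803, 166, 461, 660, -, -, -, 436, 71, 968, -]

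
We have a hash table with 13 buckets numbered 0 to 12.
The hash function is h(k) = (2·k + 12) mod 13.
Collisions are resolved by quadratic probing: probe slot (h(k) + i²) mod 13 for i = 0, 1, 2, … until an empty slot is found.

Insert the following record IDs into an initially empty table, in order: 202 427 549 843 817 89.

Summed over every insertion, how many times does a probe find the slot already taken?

202 hashes to 0; slot 0 is free → place at 0.
427 hashes to 8; slot 8 is free → place at 8.
549 hashes to 5; slot 5 is free → place at 5.
843 hashes to 8; 8 taken → place at 9.
817 hashes to 8; 8,9 taken → place at 12.
89 hashes to 8; 8,9,12 taken → place at 4.
Table: [202, ∅, ∅, ∅, 89, 549, ∅, ∅, 427, 843, ∅, ∅, 817]

6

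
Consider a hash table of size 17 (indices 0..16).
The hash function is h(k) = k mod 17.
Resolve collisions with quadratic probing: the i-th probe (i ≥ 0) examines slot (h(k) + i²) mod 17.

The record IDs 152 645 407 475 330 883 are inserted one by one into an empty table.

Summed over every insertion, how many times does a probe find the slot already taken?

10

152 hashes to 16; slot 16 is free -> place at 16.
645 hashes to 16; 16 taken -> place at 0.
407 hashes to 16; 16,0 taken -> place at 3.
475 hashes to 16; 16,0,3 taken -> place at 8.
330 hashes to 7; slot 7 is free -> place at 7.
883 hashes to 16; 16,0,3,8 taken -> place at 15.
Table: [645, ∅, ∅, 407, ∅, ∅, ∅, 330, 475, ∅, ∅, ∅, ∅, ∅, ∅, 883, 152]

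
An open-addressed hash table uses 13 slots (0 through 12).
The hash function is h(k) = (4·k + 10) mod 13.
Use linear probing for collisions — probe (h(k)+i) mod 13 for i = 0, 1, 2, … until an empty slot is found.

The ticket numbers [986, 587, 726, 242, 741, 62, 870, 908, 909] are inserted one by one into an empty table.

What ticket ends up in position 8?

986 hashes to 2; slot 2 is free -> place at 2.
587 hashes to 5; slot 5 is free -> place at 5.
726 hashes to 2; 2 taken -> place at 3.
242 hashes to 3; 3 taken -> place at 4.
741 hashes to 10; slot 10 is free -> place at 10.
62 hashes to 11; slot 11 is free -> place at 11.
870 hashes to 6; slot 6 is free -> place at 6.
908 hashes to 2; 2,3,4,5,6 taken -> place at 7.
909 hashes to 6; 6,7 taken -> place at 8.
Table: [., ., 986, 726, 242, 587, 870, 908, 909, ., 741, 62, .]

909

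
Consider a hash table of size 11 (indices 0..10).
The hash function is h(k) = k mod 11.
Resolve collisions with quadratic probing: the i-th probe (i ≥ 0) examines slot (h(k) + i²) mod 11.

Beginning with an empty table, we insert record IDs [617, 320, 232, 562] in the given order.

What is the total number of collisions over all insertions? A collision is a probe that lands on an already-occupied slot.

617: h=1 -> slot 1
320: h=1, probe 1,2 -> slot 2
232: h=1, probe 1,2,5 -> slot 5
562: h=1, probe 1,2,5,10 -> slot 10
Table: [-, 617, 320, -, -, 232, -, -, -, -, 562]

6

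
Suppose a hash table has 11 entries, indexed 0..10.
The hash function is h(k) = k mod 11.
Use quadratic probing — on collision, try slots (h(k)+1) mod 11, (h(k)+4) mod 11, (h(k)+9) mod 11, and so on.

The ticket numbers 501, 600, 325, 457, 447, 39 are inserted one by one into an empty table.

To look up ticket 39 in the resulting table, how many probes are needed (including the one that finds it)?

501: h=6 => slot 6
600: h=6, probe 6,7 => slot 7
325: h=6, probe 6,7,10 => slot 10
457: h=6, probe 6,7,10,4 => slot 4
447: h=7, probe 7,8 => slot 8
39: h=6, probe 6,7,10,4,0 => slot 0
Table: [39, ∅, ∅, ∅, 457, ∅, 501, 600, 447, ∅, 325]
Lookup 39: h=6, probe 6,7,10,4,0 → found at 0.

5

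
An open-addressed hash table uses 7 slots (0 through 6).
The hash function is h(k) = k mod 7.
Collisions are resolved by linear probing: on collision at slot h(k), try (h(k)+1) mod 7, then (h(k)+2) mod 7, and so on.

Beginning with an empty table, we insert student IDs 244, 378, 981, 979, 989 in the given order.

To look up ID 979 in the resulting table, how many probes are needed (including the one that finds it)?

4

244 hashes to 6; slot 6 is free => place at 6.
378 hashes to 0; slot 0 is free => place at 0.
981 hashes to 1; slot 1 is free => place at 1.
979 hashes to 6; 6,0,1 taken => place at 2.
989 hashes to 2; 2 taken => place at 3.
Table: [378, 981, 979, 989, ∅, ∅, 244]
Lookup 979: h=6, probe 6,0,1,2 → found at 2.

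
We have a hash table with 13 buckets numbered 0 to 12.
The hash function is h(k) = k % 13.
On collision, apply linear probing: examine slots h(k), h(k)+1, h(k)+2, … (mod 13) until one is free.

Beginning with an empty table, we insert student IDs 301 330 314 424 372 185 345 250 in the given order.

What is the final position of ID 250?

Insert 301: h=2, slot 2 empty => index 2.
Insert 330: h=5, slot 5 empty => index 5.
Insert 314: h=2, slot 2 occupied => index 3.
Insert 424: h=8, slot 8 empty => index 8.
Insert 372: h=8, slot 8 occupied => index 9.
Insert 185: h=3, slot 3 occupied => index 4.
Insert 345: h=7, slot 7 empty => index 7.
Insert 250: h=3, slots 3,4,5 occupied => index 6.
Table: [∅, ∅, 301, 314, 185, 330, 250, 345, 424, 372, ∅, ∅, ∅]

6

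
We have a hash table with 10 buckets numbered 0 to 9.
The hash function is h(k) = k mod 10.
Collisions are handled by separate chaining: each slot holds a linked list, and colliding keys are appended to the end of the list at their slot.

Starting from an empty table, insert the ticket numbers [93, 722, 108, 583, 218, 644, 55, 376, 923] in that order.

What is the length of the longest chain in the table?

3

Insert 93: h=3, bucket 3 empty → new chain.
Insert 722: h=2, bucket 2 empty → new chain.
Insert 108: h=8, bucket 8 empty → new chain.
Insert 583: h=3, bucket 3 nonempty → append to chain.
Insert 218: h=8, bucket 8 nonempty → append to chain.
Insert 644: h=4, bucket 4 empty → new chain.
Insert 55: h=5, bucket 5 empty → new chain.
Insert 376: h=6, bucket 6 empty → new chain.
Insert 923: h=3, bucket 3 nonempty → append to chain.
Final buckets:
0: ∅
1: ∅
2: 722
3: 93 -> 583 -> 923
4: 644
5: 55
6: 376
7: ∅
8: 108 -> 218
9: ∅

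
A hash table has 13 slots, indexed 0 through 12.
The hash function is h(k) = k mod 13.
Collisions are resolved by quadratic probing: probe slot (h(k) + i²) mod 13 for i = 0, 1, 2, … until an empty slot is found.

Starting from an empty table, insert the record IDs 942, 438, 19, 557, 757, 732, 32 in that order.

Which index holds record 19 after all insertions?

Insert 942: h=6, slot 6 empty -> index 6.
Insert 438: h=9, slot 9 empty -> index 9.
Insert 19: h=6, slot 6 occupied -> index 7.
Insert 557: h=11, slot 11 empty -> index 11.
Insert 757: h=3, slot 3 empty -> index 3.
Insert 732: h=4, slot 4 empty -> index 4.
Insert 32: h=6, slots 6,7 occupied -> index 10.
Table: [., ., ., 757, 732, ., 942, 19, ., 438, 32, 557, .]

7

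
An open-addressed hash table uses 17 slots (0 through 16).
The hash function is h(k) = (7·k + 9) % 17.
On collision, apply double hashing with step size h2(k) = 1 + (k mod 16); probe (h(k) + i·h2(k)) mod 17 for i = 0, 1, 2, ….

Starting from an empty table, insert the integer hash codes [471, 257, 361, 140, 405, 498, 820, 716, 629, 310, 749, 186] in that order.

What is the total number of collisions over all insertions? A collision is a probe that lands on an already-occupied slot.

471 hashes to 8; slot 8 is free => place at 8.
257 hashes to 6; slot 6 is free => place at 6.
361 hashes to 3; slot 3 is free => place at 3.
140 hashes to 3, h2=13; 3 taken => place at 16.
405 hashes to 5; slot 5 is free => place at 5.
498 hashes to 10; slot 10 is free => place at 10.
820 hashes to 3, h2=5; 3,8 taken => place at 13.
716 hashes to 6, h2=13; 6 taken => place at 2.
629 hashes to 9; slot 9 is free => place at 9.
310 hashes to 3, h2=7; 3,10 taken => place at 0.
749 hashes to 16, h2=14; 16,13,10 taken => place at 7.
186 hashes to 2, h2=11; 2,13,7 taken => place at 1.
Table: [310, 186, 716, 361, ., 405, 257, 749, 471, 629, 498, ., ., 820, ., ., 140]

12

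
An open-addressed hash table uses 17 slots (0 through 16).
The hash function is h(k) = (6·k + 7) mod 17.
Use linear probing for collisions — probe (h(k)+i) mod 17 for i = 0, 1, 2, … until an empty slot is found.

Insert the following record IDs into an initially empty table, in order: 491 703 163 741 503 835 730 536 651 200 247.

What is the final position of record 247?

11

491 hashes to 12; slot 12 is free → place at 12.
703 hashes to 9; slot 9 is free → place at 9.
163 hashes to 16; slot 16 is free → place at 16.
741 hashes to 16; 16 taken → place at 0.
503 hashes to 16; 16,0 taken → place at 1.
835 hashes to 2; slot 2 is free → place at 2.
730 hashes to 1; 1,2 taken → place at 3.
536 hashes to 10; slot 10 is free → place at 10.
651 hashes to 3; 3 taken → place at 4.
200 hashes to 0; 0,1,2,3,4 taken → place at 5.
247 hashes to 10; 10 taken → place at 11.
Table: [741, 503, 835, 730, 651, 200, ., ., ., 703, 536, 247, 491, ., ., ., 163]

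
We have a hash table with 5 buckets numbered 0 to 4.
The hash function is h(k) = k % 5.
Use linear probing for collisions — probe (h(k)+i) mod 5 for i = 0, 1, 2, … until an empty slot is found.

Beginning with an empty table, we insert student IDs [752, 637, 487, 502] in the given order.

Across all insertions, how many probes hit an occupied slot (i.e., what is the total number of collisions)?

6

752: h=2 -> slot 2
637: h=2, probe 2,3 -> slot 3
487: h=2, probe 2,3,4 -> slot 4
502: h=2, probe 2,3,4,0 -> slot 0
Table: [502, ∅, 752, 637, 487]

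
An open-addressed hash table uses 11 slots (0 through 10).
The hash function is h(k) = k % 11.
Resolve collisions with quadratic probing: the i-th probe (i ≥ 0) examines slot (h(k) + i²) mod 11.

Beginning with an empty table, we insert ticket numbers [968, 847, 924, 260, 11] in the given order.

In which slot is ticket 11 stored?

968: h=0 -> slot 0
847: h=0, probe 0,1 -> slot 1
924: h=0, probe 0,1,4 -> slot 4
260: h=7 -> slot 7
11: h=0, probe 0,1,4,9 -> slot 9
Table: [968, 847, -, -, 924, -, -, 260, -, 11, -]

9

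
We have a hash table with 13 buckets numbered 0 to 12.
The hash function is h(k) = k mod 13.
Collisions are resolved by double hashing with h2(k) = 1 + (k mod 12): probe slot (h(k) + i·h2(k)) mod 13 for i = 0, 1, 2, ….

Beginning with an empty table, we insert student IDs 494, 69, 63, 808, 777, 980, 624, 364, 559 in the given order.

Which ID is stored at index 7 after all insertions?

364

494 hashes to 0; slot 0 is free => place at 0.
69 hashes to 4; slot 4 is free => place at 4.
63 hashes to 11; slot 11 is free => place at 11.
808 hashes to 2; slot 2 is free => place at 2.
777 hashes to 10; slot 10 is free => place at 10.
980 hashes to 5; slot 5 is free => place at 5.
624 hashes to 0, h2=1; 0 taken => place at 1.
364 hashes to 0, h2=5; 0,5,10,2 taken => place at 7.
559 hashes to 0, h2=8; 0 taken => place at 8.
Table: [494, 624, 808, -, 69, 980, -, 364, 559, -, 777, 63, -]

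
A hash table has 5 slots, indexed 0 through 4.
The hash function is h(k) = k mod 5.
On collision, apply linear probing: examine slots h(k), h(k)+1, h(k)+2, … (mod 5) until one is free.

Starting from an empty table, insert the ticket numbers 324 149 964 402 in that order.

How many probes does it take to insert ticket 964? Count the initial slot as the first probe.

324: h=4 → slot 4
149: h=4, probe 4,0 → slot 0
964: h=4, probe 4,0,1 → slot 1
402: h=2 → slot 2
Table: [149, 964, 402, -, 324]

3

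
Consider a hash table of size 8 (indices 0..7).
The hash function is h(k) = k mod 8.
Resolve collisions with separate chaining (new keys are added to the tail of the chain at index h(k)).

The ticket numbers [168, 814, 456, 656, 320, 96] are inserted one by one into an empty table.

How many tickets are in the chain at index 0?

5

Insert 168: h=0, bucket 0 empty → new chain.
Insert 814: h=6, bucket 6 empty → new chain.
Insert 456: h=0, bucket 0 nonempty → append to chain.
Insert 656: h=0, bucket 0 nonempty → append to chain.
Insert 320: h=0, bucket 0 nonempty → append to chain.
Insert 96: h=0, bucket 0 nonempty → append to chain.
Final buckets:
0: 168 -> 456 -> 656 -> 320 -> 96
1: -
2: -
3: -
4: -
5: -
6: 814
7: -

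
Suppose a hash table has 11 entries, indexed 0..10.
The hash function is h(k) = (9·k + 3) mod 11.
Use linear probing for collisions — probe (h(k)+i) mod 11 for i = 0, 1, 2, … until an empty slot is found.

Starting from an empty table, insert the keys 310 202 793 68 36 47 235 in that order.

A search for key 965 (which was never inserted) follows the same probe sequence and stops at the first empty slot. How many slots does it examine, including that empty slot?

5

310 hashes to 10; slot 10 is free -> place at 10.
202 hashes to 6; slot 6 is free -> place at 6.
793 hashes to 1; slot 1 is free -> place at 1.
68 hashes to 10; 10 taken -> place at 0.
36 hashes to 8; slot 8 is free -> place at 8.
47 hashes to 8; 8 taken -> place at 9.
235 hashes to 6; 6 taken -> place at 7.
Table: [68, 793, ., ., ., ., 202, 235, 36, 47, 310]
Lookup 965: h=9, probe 9,10,0,1,2 → slot 2 empty, not found.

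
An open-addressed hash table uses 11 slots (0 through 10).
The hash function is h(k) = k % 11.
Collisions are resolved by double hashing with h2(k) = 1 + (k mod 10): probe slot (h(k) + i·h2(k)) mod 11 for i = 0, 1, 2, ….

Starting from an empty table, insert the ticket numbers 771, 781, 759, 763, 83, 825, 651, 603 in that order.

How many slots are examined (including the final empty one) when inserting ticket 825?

4

771: h=1 → slot 1
781: h=0 → slot 0
759: h=0, h2=10, probe 0,10 → slot 10
763: h=4 → slot 4
83: h=6 → slot 6
825: h=0, h2=6, probe 0,6,1,7 → slot 7
651: h=2 → slot 2
603: h=9 → slot 9
Table: [781, 771, 651, -, 763, -, 83, 825, -, 603, 759]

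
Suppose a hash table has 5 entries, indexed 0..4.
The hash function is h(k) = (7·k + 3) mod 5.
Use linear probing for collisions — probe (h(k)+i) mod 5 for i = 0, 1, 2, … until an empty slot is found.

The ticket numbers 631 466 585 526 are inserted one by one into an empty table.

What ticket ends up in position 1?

466

Insert 631: h=0, slot 0 empty -> index 0.
Insert 466: h=0, slot 0 occupied -> index 1.
Insert 585: h=3, slot 3 empty -> index 3.
Insert 526: h=0, slots 0,1 occupied -> index 2.
Table: [631, 466, 526, 585, -]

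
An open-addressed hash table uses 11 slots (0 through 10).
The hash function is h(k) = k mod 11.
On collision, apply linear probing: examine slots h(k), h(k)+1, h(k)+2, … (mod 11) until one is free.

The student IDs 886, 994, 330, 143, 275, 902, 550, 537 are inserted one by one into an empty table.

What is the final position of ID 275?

2

886 hashes to 6; slot 6 is free => place at 6.
994 hashes to 4; slot 4 is free => place at 4.
330 hashes to 0; slot 0 is free => place at 0.
143 hashes to 0; 0 taken => place at 1.
275 hashes to 0; 0,1 taken => place at 2.
902 hashes to 0; 0,1,2 taken => place at 3.
550 hashes to 0; 0,1,2,3,4 taken => place at 5.
537 hashes to 9; slot 9 is free => place at 9.
Table: [330, 143, 275, 902, 994, 550, 886, -, -, 537, -]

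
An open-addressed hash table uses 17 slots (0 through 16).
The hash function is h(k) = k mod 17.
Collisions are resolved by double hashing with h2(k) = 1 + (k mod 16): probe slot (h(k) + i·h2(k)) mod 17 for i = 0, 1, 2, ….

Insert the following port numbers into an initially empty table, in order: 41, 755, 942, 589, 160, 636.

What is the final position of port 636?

3

41 hashes to 7; slot 7 is free -> place at 7.
755 hashes to 7, h2=4; 7 taken -> place at 11.
942 hashes to 7, h2=15; 7 taken -> place at 5.
589 hashes to 11, h2=14; 11 taken -> place at 8.
160 hashes to 7, h2=1; 7,8 taken -> place at 9.
636 hashes to 7, h2=13; 7 taken -> place at 3.
Table: [., ., ., 636, ., 942, ., 41, 589, 160, ., 755, ., ., ., ., .]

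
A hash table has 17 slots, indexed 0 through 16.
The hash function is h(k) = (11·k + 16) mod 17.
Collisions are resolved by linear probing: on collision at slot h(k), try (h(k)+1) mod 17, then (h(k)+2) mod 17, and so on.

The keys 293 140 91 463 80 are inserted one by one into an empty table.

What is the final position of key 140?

10

Insert 293: h=9, slot 9 empty => index 9.
Insert 140: h=9, slot 9 occupied => index 10.
Insert 91: h=14, slot 14 empty => index 14.
Insert 463: h=9, slots 9,10 occupied => index 11.
Insert 80: h=12, slot 12 empty => index 12.
Table: [_, _, _, _, _, _, _, _, _, 293, 140, 463, 80, _, 91, _, _]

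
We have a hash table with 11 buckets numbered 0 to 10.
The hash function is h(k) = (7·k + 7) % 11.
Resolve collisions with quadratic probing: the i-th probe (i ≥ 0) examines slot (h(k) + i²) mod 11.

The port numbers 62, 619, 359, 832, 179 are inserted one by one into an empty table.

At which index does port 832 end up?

62 hashes to 1; slot 1 is free → place at 1.
619 hashes to 6; slot 6 is free → place at 6.
359 hashes to 1; 1 taken → place at 2.
832 hashes to 1; 1,2 taken → place at 5.
179 hashes to 6; 6 taken → place at 7.
Table: [∅, 62, 359, ∅, ∅, 832, 619, 179, ∅, ∅, ∅]

5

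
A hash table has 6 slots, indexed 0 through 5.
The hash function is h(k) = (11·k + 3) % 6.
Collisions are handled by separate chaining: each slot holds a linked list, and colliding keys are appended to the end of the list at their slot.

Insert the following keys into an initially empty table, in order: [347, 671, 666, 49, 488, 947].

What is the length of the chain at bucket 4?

3

Insert 347: h=4, bucket 4 empty -> new chain.
Insert 671: h=4, bucket 4 nonempty -> append to chain.
Insert 666: h=3, bucket 3 empty -> new chain.
Insert 49: h=2, bucket 2 empty -> new chain.
Insert 488: h=1, bucket 1 empty -> new chain.
Insert 947: h=4, bucket 4 nonempty -> append to chain.
Final buckets:
0: —
1: 488
2: 49
3: 666
4: 347 -> 671 -> 947
5: —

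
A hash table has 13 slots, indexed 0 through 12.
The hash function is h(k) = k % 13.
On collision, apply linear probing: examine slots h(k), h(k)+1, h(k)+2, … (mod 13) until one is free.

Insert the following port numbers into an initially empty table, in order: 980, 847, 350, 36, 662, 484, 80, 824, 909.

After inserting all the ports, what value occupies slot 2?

847

Insert 980: h=5, slot 5 empty -> index 5.
Insert 847: h=2, slot 2 empty -> index 2.
Insert 350: h=12, slot 12 empty -> index 12.
Insert 36: h=10, slot 10 empty -> index 10.
Insert 662: h=12, slot 12 occupied -> index 0.
Insert 484: h=3, slot 3 empty -> index 3.
Insert 80: h=2, slots 2,3 occupied -> index 4.
Insert 824: h=5, slot 5 occupied -> index 6.
Insert 909: h=12, slots 12,0 occupied -> index 1.
Table: [662, 909, 847, 484, 80, 980, 824, —, —, —, 36, —, 350]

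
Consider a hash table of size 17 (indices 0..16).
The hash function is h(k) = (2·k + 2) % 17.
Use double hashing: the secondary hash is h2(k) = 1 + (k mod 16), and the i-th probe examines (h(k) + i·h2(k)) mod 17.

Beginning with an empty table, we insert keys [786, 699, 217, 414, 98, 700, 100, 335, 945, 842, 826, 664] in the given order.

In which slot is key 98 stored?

0

786: h=10 → slot 10
699: h=6 → slot 6
217: h=11 → slot 11
414: h=14 → slot 14
98: h=11, h2=3, probe 11,14,0 → slot 0
700: h=8 → slot 8
100: h=15 → slot 15
335: h=9 → slot 9
945: h=5 → slot 5
842: h=3 → slot 3
826: h=5, h2=11, probe 5,16 → slot 16
664: h=4 → slot 4
Table: [98, —, —, 842, 664, 945, 699, —, 700, 335, 786, 217, —, —, 414, 100, 826]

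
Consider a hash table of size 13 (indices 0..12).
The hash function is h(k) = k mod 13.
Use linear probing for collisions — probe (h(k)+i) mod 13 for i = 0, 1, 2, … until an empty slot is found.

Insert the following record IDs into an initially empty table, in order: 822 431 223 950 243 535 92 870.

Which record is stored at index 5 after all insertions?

535

Insert 822: h=3, slot 3 empty => index 3.
Insert 431: h=2, slot 2 empty => index 2.
Insert 223: h=2, slots 2,3 occupied => index 4.
Insert 950: h=1, slot 1 empty => index 1.
Insert 243: h=9, slot 9 empty => index 9.
Insert 535: h=2, slots 2,3,4 occupied => index 5.
Insert 92: h=1, slots 1,2,3,4,5 occupied => index 6.
Insert 870: h=12, slot 12 empty => index 12.
Table: [∅, 950, 431, 822, 223, 535, 92, ∅, ∅, 243, ∅, ∅, 870]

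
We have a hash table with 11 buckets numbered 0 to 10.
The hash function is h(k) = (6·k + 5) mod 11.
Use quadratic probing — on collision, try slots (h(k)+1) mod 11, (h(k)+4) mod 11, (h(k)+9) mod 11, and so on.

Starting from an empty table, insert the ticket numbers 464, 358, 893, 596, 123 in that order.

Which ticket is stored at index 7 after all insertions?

893

464: h=6 -> slot 6
358: h=8 -> slot 8
893: h=6, probe 6,7 -> slot 7
596: h=6, probe 6,7,10 -> slot 10
123: h=6, probe 6,7,10,4 -> slot 4
Table: [-, -, -, -, 123, -, 464, 893, 358, -, 596]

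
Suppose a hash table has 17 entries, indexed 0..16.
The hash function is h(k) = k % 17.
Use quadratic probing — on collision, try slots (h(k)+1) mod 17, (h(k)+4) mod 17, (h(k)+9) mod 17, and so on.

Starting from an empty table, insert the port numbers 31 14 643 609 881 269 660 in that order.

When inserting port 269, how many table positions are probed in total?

6

31 hashes to 14; slot 14 is free => place at 14.
14 hashes to 14; 14 taken => place at 15.
643 hashes to 14; 14,15 taken => place at 1.
609 hashes to 14; 14,15,1 taken => place at 6.
881 hashes to 14; 14,15,1,6 taken => place at 13.
269 hashes to 14; 14,15,1,6,13 taken => place at 5.
660 hashes to 14; 14,15,1,6,13,5 taken => place at 16.
Table: [_, 643, _, _, _, 269, 609, _, _, _, _, _, _, 881, 31, 14, 660]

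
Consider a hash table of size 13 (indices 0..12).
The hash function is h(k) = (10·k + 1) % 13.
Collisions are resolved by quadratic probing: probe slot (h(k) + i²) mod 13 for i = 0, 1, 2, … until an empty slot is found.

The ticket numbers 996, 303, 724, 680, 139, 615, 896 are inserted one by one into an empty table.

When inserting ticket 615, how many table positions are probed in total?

4

996 hashes to 3; slot 3 is free => place at 3.
303 hashes to 2; slot 2 is free => place at 2.
724 hashes to 0; slot 0 is free => place at 0.
680 hashes to 2; 2,3 taken => place at 6.
139 hashes to 0; 0 taken => place at 1.
615 hashes to 2; 2,3,6 taken => place at 11.
896 hashes to 4; slot 4 is free => place at 4.
Table: [724, 139, 303, 996, 896, ∅, 680, ∅, ∅, ∅, ∅, 615, ∅]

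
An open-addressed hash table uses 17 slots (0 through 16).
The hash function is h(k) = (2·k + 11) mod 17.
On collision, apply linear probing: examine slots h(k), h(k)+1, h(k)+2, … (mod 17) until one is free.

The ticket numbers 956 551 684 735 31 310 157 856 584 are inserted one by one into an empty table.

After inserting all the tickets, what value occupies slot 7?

Insert 956: h=2, slot 2 empty → index 2.
Insert 551: h=8, slot 8 empty → index 8.
Insert 684: h=2, slot 2 occupied → index 3.
Insert 735: h=2, slots 2,3 occupied → index 4.
Insert 31: h=5, slot 5 empty → index 5.
Insert 310: h=2, slots 2,3,4,5 occupied → index 6.
Insert 157: h=2, slots 2,3,4,5,6 occupied → index 7.
Insert 856: h=6, slots 6,7,8 occupied → index 9.
Insert 584: h=6, slots 6,7,8,9 occupied → index 10.
Table: [—, —, 956, 684, 735, 31, 310, 157, 551, 856, 584, —, —, —, —, —, —]

157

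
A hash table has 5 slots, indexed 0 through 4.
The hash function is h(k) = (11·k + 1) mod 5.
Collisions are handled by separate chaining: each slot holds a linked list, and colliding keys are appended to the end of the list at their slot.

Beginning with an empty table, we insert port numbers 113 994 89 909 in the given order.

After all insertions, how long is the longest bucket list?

Insert 113: h=4, bucket 4 empty → new chain.
Insert 994: h=0, bucket 0 empty → new chain.
Insert 89: h=0, bucket 0 nonempty → append to chain.
Insert 909: h=0, bucket 0 nonempty → append to chain.
Final buckets:
0: 994 -> 89 -> 909
1: _
2: _
3: _
4: 113

3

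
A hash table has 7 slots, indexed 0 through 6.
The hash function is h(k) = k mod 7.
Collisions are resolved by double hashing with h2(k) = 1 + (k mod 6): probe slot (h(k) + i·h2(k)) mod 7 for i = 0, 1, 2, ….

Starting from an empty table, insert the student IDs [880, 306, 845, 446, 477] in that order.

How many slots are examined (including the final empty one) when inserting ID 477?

3

880: h=5 -> slot 5
306: h=5, h2=1, probe 5,6 -> slot 6
845: h=5, h2=6, probe 5,4 -> slot 4
446: h=5, h2=3, probe 5,1 -> slot 1
477: h=1, h2=4, probe 1,5,2 -> slot 2
Table: [., 446, 477, ., 845, 880, 306]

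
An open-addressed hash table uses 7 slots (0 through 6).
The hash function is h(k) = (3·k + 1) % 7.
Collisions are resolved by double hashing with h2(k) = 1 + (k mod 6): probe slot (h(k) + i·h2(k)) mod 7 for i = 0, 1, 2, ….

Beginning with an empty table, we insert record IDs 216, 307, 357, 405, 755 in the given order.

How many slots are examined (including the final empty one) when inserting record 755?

216: h=5 => slot 5
307: h=5, h2=2, probe 5,0 => slot 0
357: h=1 => slot 1
405: h=5, h2=4, probe 5,2 => slot 2
755: h=5, h2=6, probe 5,4 => slot 4
Table: [307, 357, 405, —, 755, 216, —]

2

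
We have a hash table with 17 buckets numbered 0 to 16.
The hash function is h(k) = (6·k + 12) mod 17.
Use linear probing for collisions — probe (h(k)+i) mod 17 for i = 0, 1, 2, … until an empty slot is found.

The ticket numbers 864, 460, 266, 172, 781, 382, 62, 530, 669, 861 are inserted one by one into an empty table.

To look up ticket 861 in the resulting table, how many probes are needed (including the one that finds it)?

864: h=11 => slot 11
460: h=1 => slot 1
266: h=10 => slot 10
172: h=7 => slot 7
781: h=6 => slot 6
382: h=9 => slot 9
62: h=10, probe 10,11,12 => slot 12
530: h=13 => slot 13
669: h=14 => slot 14
861: h=10, probe 10,11,12,13,14,15 => slot 15
Table: [., 460, ., ., ., ., 781, 172, ., 382, 266, 864, 62, 530, 669, 861, .]
Lookup 861: h=10, probe 10,11,12,13,14,15 → found at 15.

6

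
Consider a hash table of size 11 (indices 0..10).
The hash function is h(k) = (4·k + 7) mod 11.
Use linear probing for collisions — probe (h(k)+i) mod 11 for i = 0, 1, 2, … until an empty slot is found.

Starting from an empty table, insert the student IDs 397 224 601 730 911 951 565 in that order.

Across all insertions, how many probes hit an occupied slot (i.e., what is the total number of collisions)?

5

397: h=0 → slot 0
224: h=1 → slot 1
601: h=2 → slot 2
730: h=1, probe 1,2,3 → slot 3
911: h=10 → slot 10
951: h=5 → slot 5
565: h=1, probe 1,2,3,4 → slot 4
Table: [397, 224, 601, 730, 565, 951, -, -, -, -, 911]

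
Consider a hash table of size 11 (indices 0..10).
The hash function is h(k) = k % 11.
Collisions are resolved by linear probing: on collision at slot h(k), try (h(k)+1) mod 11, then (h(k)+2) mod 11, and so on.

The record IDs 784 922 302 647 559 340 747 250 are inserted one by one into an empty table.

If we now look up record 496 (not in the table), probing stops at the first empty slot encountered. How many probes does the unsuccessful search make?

784 hashes to 3; slot 3 is free -> place at 3.
922 hashes to 9; slot 9 is free -> place at 9.
302 hashes to 5; slot 5 is free -> place at 5.
647 hashes to 9; 9 taken -> place at 10.
559 hashes to 9; 9,10 taken -> place at 0.
340 hashes to 10; 10,0 taken -> place at 1.
747 hashes to 10; 10,0,1 taken -> place at 2.
250 hashes to 8; slot 8 is free -> place at 8.
Table: [559, 340, 747, 784, ., 302, ., ., 250, 922, 647]
Lookup 496: h=1, probe 1,2,3,4 → slot 4 empty, not found.

4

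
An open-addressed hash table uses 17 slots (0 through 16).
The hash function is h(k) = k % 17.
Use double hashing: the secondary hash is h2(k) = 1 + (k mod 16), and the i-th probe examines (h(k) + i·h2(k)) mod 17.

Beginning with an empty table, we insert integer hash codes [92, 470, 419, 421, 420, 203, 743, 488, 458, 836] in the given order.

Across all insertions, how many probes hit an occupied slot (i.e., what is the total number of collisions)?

5

92 hashes to 7; slot 7 is free -> place at 7.
470 hashes to 11; slot 11 is free -> place at 11.
419 hashes to 11, h2=4; 11 taken -> place at 15.
421 hashes to 13; slot 13 is free -> place at 13.
420 hashes to 12; slot 12 is free -> place at 12.
203 hashes to 16; slot 16 is free -> place at 16.
743 hashes to 12, h2=8; 12 taken -> place at 3.
488 hashes to 12, h2=9; 12 taken -> place at 4.
458 hashes to 16, h2=11; 16 taken -> place at 10.
836 hashes to 3, h2=5; 3 taken -> place at 8.
Table: [—, —, —, 743, 488, —, —, 92, 836, —, 458, 470, 420, 421, —, 419, 203]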